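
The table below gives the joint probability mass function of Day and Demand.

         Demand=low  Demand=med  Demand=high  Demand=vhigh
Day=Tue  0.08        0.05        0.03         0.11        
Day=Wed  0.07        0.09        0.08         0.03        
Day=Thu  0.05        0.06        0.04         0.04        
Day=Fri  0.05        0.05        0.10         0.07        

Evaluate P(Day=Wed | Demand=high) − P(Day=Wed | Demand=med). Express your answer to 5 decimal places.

P(Demand=high) = 0.03 + 0.08 + 0.04 + 0.10 = 0.25; P(Day=Wed | Demand=high) = 0.08/0.25 = 0.320000.
P(Demand=med) = 0.05 + 0.09 + 0.06 + 0.05 = 0.25; P(Day=Wed | Demand=med) = 0.09/0.25 = 0.360000.
Difference = -0.04000.

-0.04000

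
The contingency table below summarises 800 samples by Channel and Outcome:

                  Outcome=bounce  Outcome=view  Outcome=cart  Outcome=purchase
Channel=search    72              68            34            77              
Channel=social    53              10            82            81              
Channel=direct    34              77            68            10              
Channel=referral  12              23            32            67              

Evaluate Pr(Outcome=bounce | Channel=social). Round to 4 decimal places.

0.2345

Total with Channel=social: 53 + 10 + 82 + 81 = 226.
P(Outcome=bounce | Channel=social) = 53/226 = 0.2345.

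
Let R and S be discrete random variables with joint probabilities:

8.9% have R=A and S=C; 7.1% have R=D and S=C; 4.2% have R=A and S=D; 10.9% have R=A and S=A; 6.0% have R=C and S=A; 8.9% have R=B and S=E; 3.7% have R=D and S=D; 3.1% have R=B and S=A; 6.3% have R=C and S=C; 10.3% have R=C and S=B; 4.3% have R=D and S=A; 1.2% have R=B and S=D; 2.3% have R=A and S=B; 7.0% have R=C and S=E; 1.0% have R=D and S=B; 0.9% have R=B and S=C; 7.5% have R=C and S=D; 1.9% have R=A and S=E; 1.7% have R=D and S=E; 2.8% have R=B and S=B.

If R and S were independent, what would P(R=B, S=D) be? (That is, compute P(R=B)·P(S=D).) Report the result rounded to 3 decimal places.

0.028

P(R=B) = 0.031 + 0.028 + 0.009 + 0.012 + 0.089 = 0.169.
P(S=D) = 0.042 + 0.012 + 0.075 + 0.037 = 0.166.
Product: 0.169 × 0.166 = 0.028.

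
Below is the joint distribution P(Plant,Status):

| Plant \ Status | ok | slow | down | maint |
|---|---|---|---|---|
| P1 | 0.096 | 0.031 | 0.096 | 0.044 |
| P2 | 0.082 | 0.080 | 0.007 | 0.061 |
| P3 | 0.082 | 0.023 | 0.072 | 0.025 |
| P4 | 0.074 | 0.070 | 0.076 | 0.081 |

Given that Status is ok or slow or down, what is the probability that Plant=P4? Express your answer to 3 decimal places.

P(Status=ok) = 0.096 + 0.082 + 0.082 + 0.074 = 0.334.
P(Status=slow) = 0.031 + 0.080 + 0.023 + 0.070 = 0.204.
P(Status=down) = 0.096 + 0.007 + 0.072 + 0.076 = 0.251.
P(Status ∈ {ok, slow, down}) = 0.334 + 0.204 + 0.251 = 0.789; P(Plant=P4, Status ∈ {ok, slow, down}) = 0.074 + 0.070 + 0.076 = 0.220.
P(Plant=P4 | Status ∈ {ok, slow, down}) = 0.220/0.789 = 0.279.

0.279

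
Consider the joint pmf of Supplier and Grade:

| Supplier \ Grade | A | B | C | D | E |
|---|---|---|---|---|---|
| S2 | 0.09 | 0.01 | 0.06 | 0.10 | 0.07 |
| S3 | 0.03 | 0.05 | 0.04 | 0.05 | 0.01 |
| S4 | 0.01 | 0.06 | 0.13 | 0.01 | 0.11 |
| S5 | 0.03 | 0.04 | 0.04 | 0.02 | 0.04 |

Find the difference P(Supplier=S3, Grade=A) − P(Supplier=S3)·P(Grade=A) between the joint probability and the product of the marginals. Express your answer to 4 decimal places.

0.0012

P(Supplier=S3) = 0.03 + 0.05 + 0.04 + 0.05 + 0.01 = 0.18.
P(Grade=A) = 0.09 + 0.03 + 0.01 + 0.03 = 0.16.
P(Supplier=S3, Grade=A) − P(Supplier=S3)P(Grade=A) = 0.03 − 0.18×0.16 = 0.0012.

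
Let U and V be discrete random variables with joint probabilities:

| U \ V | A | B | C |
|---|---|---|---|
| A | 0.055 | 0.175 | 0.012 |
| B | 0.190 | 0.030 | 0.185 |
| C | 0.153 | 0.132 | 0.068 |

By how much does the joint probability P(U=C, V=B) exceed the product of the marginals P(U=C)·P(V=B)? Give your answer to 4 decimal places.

P(U=C) = 0.153 + 0.132 + 0.068 = 0.353.
P(V=B) = 0.175 + 0.030 + 0.132 = 0.337.
P(U=C, V=B) − P(U=C)P(V=B) = 0.132 − 0.353×0.337 = 0.0130.

0.0130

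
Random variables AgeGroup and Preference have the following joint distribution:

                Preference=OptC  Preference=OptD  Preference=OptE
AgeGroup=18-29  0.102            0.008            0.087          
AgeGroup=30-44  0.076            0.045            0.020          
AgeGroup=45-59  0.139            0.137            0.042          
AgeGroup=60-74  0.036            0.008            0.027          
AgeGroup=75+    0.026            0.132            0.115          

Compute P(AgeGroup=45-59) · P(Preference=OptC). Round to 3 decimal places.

0.121

P(AgeGroup=45-59) = 0.139 + 0.137 + 0.042 = 0.318.
P(Preference=OptC) = 0.102 + 0.076 + 0.139 + 0.036 + 0.026 = 0.379.
Product: 0.318 × 0.379 = 0.121.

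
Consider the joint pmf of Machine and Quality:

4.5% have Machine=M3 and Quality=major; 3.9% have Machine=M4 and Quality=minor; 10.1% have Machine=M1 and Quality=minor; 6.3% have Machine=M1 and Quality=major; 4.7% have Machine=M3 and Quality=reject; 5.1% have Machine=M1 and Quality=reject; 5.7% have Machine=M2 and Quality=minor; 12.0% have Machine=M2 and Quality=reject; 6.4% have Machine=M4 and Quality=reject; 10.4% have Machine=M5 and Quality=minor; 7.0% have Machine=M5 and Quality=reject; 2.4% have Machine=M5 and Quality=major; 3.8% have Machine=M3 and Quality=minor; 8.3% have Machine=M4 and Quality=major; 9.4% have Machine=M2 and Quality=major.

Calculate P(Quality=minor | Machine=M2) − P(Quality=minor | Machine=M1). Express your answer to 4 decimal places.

P(Machine=M2) = 0.057 + 0.094 + 0.120 = 0.271; P(Quality=minor | Machine=M2) = 0.057/0.271 = 0.21033.
P(Machine=M1) = 0.101 + 0.063 + 0.051 = 0.215; P(Quality=minor | Machine=M1) = 0.101/0.215 = 0.46977.
Difference = -0.2594.

-0.2594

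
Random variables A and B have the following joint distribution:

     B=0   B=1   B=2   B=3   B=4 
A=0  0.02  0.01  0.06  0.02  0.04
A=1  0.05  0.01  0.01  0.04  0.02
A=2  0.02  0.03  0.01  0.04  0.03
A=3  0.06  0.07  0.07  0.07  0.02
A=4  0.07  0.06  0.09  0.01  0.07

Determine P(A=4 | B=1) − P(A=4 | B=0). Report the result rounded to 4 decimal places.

P(B=1) = 0.01 + 0.01 + 0.03 + 0.07 + 0.06 = 0.18; P(A=4 | B=1) = 0.06/0.18 = 0.33333.
P(B=0) = 0.02 + 0.05 + 0.02 + 0.06 + 0.07 = 0.22; P(A=4 | B=0) = 0.07/0.22 = 0.31818.
Difference = 0.0152.

0.0152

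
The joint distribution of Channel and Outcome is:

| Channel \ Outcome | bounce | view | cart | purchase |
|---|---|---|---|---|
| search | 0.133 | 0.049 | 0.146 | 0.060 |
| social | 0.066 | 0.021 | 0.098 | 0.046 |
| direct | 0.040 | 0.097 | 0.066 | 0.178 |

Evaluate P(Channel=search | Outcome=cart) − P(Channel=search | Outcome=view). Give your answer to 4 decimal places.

0.1776

P(Outcome=cart) = 0.146 + 0.098 + 0.066 = 0.310; P(Channel=search | Outcome=cart) = 0.146/0.310 = 0.47097.
P(Outcome=view) = 0.049 + 0.021 + 0.097 = 0.167; P(Channel=search | Outcome=view) = 0.049/0.167 = 0.29341.
Difference = 0.1776.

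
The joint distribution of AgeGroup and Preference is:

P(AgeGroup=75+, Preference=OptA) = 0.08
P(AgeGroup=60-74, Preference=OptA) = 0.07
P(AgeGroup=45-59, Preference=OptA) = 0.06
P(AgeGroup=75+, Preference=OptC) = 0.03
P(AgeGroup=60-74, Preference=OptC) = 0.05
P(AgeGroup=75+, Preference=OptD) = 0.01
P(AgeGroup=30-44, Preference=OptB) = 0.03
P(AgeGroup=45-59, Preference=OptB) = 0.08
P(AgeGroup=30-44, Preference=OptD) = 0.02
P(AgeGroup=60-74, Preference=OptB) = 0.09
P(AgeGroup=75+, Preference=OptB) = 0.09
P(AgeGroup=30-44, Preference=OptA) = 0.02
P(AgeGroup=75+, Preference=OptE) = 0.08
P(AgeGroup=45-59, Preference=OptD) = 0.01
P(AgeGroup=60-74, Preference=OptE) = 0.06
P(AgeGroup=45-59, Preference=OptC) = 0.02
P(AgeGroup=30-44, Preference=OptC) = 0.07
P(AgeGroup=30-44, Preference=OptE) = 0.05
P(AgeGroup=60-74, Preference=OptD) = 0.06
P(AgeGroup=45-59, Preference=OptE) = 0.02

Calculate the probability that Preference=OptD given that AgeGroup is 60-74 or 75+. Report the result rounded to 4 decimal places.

0.1129

P(AgeGroup=60-74) = 0.07 + 0.09 + 0.05 + 0.06 + 0.06 = 0.33.
P(AgeGroup=75+) = 0.08 + 0.09 + 0.03 + 0.01 + 0.08 = 0.29.
P(AgeGroup ∈ {60-74, 75+}) = 0.33 + 0.29 = 0.62; P(Preference=OptD, AgeGroup ∈ {60-74, 75+}) = 0.06 + 0.01 = 0.07.
P(Preference=OptD | AgeGroup ∈ {60-74, 75+}) = 0.07/0.62 = 0.1129.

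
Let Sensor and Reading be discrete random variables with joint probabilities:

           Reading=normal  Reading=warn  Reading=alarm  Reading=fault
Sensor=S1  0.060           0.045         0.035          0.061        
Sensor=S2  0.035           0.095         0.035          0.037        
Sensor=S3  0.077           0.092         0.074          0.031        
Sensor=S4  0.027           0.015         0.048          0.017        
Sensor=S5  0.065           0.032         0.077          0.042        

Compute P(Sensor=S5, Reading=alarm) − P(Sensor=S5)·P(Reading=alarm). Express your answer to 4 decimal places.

P(Sensor=S5) = 0.065 + 0.032 + 0.077 + 0.042 = 0.216.
P(Reading=alarm) = 0.035 + 0.035 + 0.074 + 0.048 + 0.077 = 0.269.
P(Sensor=S5, Reading=alarm) − P(Sensor=S5)P(Reading=alarm) = 0.077 − 0.216×0.269 = 0.0189.

0.0189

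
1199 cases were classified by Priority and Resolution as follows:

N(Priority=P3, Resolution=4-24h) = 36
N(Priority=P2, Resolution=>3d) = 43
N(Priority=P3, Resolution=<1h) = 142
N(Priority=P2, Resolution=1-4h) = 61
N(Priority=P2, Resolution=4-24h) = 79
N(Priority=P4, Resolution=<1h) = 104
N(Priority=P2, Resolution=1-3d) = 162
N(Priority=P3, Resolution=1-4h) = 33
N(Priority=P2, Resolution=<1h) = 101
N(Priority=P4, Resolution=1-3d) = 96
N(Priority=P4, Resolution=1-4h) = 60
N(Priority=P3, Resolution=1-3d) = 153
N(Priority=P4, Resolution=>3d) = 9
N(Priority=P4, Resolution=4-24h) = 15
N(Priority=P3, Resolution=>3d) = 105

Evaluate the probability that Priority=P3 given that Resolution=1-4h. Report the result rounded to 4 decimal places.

0.2143

Total with Resolution=1-4h: 61 + 33 + 60 = 154.
P(Priority=P3 | Resolution=1-4h) = 33/154 = 0.2143.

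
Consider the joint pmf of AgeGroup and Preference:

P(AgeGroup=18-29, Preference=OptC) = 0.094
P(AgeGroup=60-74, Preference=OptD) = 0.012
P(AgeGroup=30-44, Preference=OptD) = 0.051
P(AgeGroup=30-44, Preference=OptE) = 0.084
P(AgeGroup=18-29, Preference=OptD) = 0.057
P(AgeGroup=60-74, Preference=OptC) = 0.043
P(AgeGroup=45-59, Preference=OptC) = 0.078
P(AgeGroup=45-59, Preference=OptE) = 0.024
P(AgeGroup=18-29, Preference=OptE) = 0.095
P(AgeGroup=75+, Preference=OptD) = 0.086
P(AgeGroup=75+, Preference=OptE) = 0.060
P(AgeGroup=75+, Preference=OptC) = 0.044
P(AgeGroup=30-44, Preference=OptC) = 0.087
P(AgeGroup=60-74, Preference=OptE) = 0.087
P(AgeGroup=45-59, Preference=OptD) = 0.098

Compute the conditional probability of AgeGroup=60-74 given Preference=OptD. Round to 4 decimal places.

0.0395

P(Preference=OptD) = 0.057 + 0.051 + 0.098 + 0.012 + 0.086 = 0.304.
P(AgeGroup=60-74 | Preference=OptD) = 0.012/0.304 = 0.0395.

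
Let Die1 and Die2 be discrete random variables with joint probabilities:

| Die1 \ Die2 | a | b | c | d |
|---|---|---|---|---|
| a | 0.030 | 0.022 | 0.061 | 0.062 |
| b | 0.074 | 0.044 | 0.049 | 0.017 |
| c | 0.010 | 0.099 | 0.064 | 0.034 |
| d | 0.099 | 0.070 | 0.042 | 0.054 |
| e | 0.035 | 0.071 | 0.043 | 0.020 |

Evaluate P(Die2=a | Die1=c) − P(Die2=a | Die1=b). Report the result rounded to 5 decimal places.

-0.35386

P(Die1=c) = 0.010 + 0.099 + 0.064 + 0.034 = 0.207; P(Die2=a | Die1=c) = 0.010/0.207 = 0.048309.
P(Die1=b) = 0.074 + 0.044 + 0.049 + 0.017 = 0.184; P(Die2=a | Die1=b) = 0.074/0.184 = 0.402174.
Difference = -0.35386.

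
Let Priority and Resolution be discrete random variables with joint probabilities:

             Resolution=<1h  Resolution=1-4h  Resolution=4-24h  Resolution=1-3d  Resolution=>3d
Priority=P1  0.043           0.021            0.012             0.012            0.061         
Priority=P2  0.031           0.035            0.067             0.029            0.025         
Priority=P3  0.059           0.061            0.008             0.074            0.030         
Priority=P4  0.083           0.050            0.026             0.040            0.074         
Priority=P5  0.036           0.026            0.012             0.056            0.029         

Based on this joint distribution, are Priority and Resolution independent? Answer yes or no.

no

P(Priority=P2) = 0.187 and P(Resolution=4-24h) = 0.125, so their product is 0.02338, but P(Priority=P2, Resolution=4-24h) = 0.067. Since these differ, Priority and Resolution are not independent.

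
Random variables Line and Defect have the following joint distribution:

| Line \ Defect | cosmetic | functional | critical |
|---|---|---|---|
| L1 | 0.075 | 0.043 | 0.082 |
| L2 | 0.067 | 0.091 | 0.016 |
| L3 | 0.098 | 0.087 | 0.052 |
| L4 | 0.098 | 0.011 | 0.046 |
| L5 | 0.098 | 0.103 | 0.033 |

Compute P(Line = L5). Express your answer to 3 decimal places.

P(Line=L5) = 0.098 + 0.103 + 0.033 = 0.234.

0.234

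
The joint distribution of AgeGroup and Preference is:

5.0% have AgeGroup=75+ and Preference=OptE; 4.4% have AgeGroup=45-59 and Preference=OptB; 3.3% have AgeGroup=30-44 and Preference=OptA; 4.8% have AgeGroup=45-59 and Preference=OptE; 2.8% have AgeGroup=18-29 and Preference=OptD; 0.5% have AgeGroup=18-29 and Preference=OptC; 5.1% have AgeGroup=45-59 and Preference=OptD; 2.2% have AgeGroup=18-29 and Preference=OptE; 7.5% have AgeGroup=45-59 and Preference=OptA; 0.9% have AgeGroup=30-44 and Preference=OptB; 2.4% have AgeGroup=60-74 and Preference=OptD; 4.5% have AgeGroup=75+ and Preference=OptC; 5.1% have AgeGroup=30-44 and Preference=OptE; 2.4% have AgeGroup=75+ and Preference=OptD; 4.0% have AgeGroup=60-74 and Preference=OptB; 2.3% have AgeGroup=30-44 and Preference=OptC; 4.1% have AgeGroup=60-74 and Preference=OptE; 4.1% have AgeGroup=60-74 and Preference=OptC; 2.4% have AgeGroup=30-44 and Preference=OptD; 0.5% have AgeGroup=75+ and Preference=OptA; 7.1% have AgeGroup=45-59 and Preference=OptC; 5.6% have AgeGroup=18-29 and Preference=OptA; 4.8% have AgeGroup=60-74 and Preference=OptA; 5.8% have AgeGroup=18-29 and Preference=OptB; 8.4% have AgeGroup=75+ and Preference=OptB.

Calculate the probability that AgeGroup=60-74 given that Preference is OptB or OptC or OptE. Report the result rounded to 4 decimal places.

P(Preference=OptB) = 0.058 + 0.009 + 0.044 + 0.040 + 0.084 = 0.235.
P(Preference=OptC) = 0.005 + 0.023 + 0.071 + 0.041 + 0.045 = 0.185.
P(Preference=OptE) = 0.022 + 0.051 + 0.048 + 0.041 + 0.050 = 0.212.
P(Preference ∈ {OptB, OptC, OptE}) = 0.235 + 0.185 + 0.212 = 0.632; P(AgeGroup=60-74, Preference ∈ {OptB, OptC, OptE}) = 0.040 + 0.041 + 0.041 = 0.122.
P(AgeGroup=60-74 | Preference ∈ {OptB, OptC, OptE}) = 0.122/0.632 = 0.1930.

0.1930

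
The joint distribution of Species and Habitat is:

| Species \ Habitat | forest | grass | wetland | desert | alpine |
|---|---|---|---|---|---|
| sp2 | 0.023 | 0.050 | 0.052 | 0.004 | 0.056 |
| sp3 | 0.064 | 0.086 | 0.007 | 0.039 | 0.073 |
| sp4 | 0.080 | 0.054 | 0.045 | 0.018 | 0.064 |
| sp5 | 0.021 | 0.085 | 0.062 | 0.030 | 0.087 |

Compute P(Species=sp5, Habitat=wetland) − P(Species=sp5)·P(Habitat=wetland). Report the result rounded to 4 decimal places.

P(Species=sp5) = 0.021 + 0.085 + 0.062 + 0.030 + 0.087 = 0.285.
P(Habitat=wetland) = 0.052 + 0.007 + 0.045 + 0.062 = 0.166.
P(Species=sp5, Habitat=wetland) − P(Species=sp5)P(Habitat=wetland) = 0.062 − 0.285×0.166 = 0.0147.

0.0147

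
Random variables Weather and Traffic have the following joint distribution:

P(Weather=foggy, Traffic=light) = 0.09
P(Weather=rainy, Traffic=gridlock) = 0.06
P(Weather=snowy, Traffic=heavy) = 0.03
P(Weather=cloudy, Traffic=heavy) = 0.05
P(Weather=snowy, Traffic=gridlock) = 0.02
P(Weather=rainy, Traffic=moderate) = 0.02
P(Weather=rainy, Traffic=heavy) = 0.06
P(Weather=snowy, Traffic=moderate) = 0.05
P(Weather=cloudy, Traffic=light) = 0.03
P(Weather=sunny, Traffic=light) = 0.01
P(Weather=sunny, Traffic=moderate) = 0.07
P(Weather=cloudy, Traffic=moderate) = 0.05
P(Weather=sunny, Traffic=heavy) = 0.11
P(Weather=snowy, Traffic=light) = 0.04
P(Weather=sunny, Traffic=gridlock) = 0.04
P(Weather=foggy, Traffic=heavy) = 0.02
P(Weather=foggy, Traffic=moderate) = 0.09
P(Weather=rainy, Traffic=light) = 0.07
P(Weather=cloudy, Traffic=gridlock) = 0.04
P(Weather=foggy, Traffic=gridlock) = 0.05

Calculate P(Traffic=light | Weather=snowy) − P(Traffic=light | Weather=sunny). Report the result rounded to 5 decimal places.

P(Weather=snowy) = 0.04 + 0.05 + 0.03 + 0.02 = 0.14; P(Traffic=light | Weather=snowy) = 0.04/0.14 = 0.285714.
P(Weather=sunny) = 0.01 + 0.07 + 0.11 + 0.04 = 0.23; P(Traffic=light | Weather=sunny) = 0.01/0.23 = 0.043478.
Difference = 0.24224.

0.24224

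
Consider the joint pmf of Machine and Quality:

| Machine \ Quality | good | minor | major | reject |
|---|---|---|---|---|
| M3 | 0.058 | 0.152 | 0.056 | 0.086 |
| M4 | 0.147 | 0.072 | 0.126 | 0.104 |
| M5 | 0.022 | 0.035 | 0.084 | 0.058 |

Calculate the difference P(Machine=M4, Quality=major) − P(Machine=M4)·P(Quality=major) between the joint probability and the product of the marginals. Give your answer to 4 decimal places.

P(Machine=M4) = 0.147 + 0.072 + 0.126 + 0.104 = 0.449.
P(Quality=major) = 0.056 + 0.126 + 0.084 = 0.266.
P(Machine=M4, Quality=major) − P(Machine=M4)P(Quality=major) = 0.126 − 0.449×0.266 = 0.0066.

0.0066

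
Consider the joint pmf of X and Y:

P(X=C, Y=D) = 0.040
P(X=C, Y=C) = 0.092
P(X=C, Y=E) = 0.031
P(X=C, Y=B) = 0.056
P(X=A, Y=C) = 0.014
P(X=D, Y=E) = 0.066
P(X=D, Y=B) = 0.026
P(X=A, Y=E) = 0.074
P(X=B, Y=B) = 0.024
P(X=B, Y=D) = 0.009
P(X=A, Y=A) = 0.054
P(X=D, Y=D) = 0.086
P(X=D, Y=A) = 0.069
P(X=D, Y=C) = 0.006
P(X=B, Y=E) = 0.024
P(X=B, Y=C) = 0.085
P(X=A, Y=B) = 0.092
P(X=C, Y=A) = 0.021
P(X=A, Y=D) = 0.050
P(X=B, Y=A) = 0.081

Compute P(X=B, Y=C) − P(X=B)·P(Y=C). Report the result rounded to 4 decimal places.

P(X=B) = 0.081 + 0.024 + 0.085 + 0.009 + 0.024 = 0.223.
P(Y=C) = 0.014 + 0.085 + 0.092 + 0.006 = 0.197.
P(X=B, Y=C) − P(X=B)P(Y=C) = 0.085 − 0.223×0.197 = 0.0411.

0.0411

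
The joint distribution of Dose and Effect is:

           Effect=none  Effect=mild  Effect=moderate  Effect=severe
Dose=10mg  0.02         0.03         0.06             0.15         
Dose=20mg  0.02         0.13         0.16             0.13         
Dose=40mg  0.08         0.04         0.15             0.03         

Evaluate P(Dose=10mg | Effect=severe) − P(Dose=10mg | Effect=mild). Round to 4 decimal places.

P(Effect=severe) = 0.15 + 0.13 + 0.03 = 0.31; P(Dose=10mg | Effect=severe) = 0.15/0.31 = 0.48387.
P(Effect=mild) = 0.03 + 0.13 + 0.04 = 0.20; P(Dose=10mg | Effect=mild) = 0.03/0.20 = 0.15000.
Difference = 0.3339.

0.3339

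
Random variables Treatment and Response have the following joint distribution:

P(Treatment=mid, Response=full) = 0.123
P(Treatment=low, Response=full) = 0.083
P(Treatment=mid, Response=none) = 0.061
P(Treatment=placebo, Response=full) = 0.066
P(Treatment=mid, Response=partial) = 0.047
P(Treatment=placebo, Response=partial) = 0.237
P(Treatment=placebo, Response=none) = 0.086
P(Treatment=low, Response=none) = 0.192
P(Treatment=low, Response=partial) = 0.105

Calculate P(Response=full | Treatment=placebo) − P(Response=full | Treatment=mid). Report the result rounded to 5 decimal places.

P(Treatment=placebo) = 0.086 + 0.237 + 0.066 = 0.389; P(Response=full | Treatment=placebo) = 0.066/0.389 = 0.169666.
P(Treatment=mid) = 0.061 + 0.047 + 0.123 = 0.231; P(Response=full | Treatment=mid) = 0.123/0.231 = 0.532468.
Difference = -0.36280.

-0.36280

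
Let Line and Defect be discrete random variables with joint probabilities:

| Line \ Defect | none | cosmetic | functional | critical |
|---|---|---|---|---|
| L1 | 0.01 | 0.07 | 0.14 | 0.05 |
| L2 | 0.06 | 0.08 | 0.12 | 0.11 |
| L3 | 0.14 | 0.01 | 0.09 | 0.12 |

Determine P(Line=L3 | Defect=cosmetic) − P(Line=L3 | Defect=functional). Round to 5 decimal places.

-0.19464

P(Defect=cosmetic) = 0.07 + 0.08 + 0.01 = 0.16; P(Line=L3 | Defect=cosmetic) = 0.01/0.16 = 0.062500.
P(Defect=functional) = 0.14 + 0.12 + 0.09 = 0.35; P(Line=L3 | Defect=functional) = 0.09/0.35 = 0.257143.
Difference = -0.19464.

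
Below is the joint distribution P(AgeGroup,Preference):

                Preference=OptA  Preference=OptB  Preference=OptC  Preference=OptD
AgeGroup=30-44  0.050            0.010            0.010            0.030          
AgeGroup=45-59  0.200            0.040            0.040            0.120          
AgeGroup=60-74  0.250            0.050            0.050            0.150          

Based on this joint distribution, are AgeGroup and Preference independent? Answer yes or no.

Every cell satisfies P(AgeGroup,Preference) = P(AgeGroup)·P(Preference). For instance P(AgeGroup=45-59) = 0.400, P(Preference=OptA) = 0.500, and 0.400×0.500 = 0.200 matches the joint entry. So AgeGroup and Preference are independent.

yes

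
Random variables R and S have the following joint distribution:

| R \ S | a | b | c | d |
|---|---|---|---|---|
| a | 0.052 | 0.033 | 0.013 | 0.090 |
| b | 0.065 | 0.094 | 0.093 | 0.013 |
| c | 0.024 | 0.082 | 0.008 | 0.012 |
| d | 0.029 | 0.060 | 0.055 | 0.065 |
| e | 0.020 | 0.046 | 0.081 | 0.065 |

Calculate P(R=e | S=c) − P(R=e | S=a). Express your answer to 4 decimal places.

0.2187

P(S=c) = 0.013 + 0.093 + 0.008 + 0.055 + 0.081 = 0.250; P(R=e | S=c) = 0.081/0.250 = 0.32400.
P(S=a) = 0.052 + 0.065 + 0.024 + 0.029 + 0.020 = 0.190; P(R=e | S=a) = 0.020/0.190 = 0.10526.
Difference = 0.2187.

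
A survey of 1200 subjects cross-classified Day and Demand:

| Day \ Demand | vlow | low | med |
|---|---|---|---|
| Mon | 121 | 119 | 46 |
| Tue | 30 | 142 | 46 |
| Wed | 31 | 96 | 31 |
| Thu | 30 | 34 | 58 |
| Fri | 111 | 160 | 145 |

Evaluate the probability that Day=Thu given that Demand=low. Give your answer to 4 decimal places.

Total with Demand=low: 119 + 142 + 96 + 34 + 160 = 551.
P(Day=Thu | Demand=low) = 34/551 = 0.0617.

0.0617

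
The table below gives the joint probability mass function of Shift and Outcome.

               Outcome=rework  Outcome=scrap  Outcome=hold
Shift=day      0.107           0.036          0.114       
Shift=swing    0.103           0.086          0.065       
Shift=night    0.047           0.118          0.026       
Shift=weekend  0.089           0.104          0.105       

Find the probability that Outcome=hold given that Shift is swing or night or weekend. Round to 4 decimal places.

0.2638

P(Shift=swing) = 0.103 + 0.086 + 0.065 = 0.254.
P(Shift=night) = 0.047 + 0.118 + 0.026 = 0.191.
P(Shift=weekend) = 0.089 + 0.104 + 0.105 = 0.298.
P(Shift ∈ {swing, night, weekend}) = 0.254 + 0.191 + 0.298 = 0.743; P(Outcome=hold, Shift ∈ {swing, night, weekend}) = 0.065 + 0.026 + 0.105 = 0.196.
P(Outcome=hold | Shift ∈ {swing, night, weekend}) = 0.196/0.743 = 0.2638.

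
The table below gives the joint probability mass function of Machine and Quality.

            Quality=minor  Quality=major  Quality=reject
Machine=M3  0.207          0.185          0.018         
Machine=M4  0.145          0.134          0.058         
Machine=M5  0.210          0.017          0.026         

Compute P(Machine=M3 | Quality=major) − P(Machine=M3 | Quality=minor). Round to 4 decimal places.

P(Quality=major) = 0.185 + 0.134 + 0.017 = 0.336; P(Machine=M3 | Quality=major) = 0.185/0.336 = 0.55060.
P(Quality=minor) = 0.207 + 0.145 + 0.210 = 0.562; P(Machine=M3 | Quality=minor) = 0.207/0.562 = 0.36833.
Difference = 0.1823.

0.1823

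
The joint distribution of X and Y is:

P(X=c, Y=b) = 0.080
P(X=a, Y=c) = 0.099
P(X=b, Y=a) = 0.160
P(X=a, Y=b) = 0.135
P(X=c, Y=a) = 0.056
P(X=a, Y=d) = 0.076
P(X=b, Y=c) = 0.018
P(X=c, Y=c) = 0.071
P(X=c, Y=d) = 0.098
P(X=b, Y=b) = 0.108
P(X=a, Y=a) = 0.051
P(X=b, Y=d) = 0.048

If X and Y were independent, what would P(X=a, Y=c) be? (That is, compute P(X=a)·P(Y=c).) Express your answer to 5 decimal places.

0.06787

P(X=a) = 0.051 + 0.135 + 0.099 + 0.076 = 0.361.
P(Y=c) = 0.099 + 0.018 + 0.071 = 0.188.
Product: 0.361 × 0.188 = 0.06787.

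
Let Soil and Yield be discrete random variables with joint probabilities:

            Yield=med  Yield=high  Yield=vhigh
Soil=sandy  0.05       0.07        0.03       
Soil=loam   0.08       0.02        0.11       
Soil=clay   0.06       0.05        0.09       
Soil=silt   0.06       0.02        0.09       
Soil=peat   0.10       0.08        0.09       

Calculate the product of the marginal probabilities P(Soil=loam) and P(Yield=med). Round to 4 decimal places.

P(Soil=loam) = 0.08 + 0.02 + 0.11 = 0.21.
P(Yield=med) = 0.05 + 0.08 + 0.06 + 0.06 + 0.10 = 0.35.
Product: 0.21 × 0.35 = 0.0735.

0.0735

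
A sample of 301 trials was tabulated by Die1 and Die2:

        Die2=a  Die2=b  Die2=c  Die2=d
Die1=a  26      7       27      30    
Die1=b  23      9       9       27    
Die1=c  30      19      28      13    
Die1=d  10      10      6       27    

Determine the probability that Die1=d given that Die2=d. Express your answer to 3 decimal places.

Total with Die2=d: 30 + 27 + 13 + 27 = 97.
P(Die1=d | Die2=d) = 27/97 = 0.278.

0.278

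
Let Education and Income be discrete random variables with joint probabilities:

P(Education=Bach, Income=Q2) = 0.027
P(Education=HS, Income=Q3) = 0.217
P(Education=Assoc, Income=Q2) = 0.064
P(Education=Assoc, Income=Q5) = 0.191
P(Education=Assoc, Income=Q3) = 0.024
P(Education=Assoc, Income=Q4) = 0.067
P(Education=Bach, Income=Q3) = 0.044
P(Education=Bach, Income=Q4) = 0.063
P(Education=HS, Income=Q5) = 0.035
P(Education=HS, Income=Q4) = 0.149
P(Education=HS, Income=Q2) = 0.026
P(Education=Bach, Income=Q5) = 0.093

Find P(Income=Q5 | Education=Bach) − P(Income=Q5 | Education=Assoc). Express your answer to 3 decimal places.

-0.142

P(Education=Bach) = 0.027 + 0.044 + 0.063 + 0.093 = 0.227; P(Income=Q5 | Education=Bach) = 0.093/0.227 = 0.4097.
P(Education=Assoc) = 0.064 + 0.024 + 0.067 + 0.191 = 0.346; P(Income=Q5 | Education=Assoc) = 0.191/0.346 = 0.5520.
Difference = -0.142.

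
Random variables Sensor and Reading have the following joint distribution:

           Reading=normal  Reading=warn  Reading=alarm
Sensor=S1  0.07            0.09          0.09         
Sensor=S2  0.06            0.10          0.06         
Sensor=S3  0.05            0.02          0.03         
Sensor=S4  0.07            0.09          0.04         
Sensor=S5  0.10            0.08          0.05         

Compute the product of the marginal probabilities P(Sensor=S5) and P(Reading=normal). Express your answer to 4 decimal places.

0.0805

P(Sensor=S5) = 0.10 + 0.08 + 0.05 = 0.23.
P(Reading=normal) = 0.07 + 0.06 + 0.05 + 0.07 + 0.10 = 0.35.
Product: 0.23 × 0.35 = 0.0805.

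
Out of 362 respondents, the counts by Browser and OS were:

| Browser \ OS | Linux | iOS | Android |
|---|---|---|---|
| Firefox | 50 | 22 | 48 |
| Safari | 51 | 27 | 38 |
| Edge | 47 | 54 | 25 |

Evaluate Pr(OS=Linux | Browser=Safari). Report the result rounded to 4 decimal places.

0.4397

Total with Browser=Safari: 51 + 27 + 38 = 116.
P(OS=Linux | Browser=Safari) = 51/116 = 0.4397.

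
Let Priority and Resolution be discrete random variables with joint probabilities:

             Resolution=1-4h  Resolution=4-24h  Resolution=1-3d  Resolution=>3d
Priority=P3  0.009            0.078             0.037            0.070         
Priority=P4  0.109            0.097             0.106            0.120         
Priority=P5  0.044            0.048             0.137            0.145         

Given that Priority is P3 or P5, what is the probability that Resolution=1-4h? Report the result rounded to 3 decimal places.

P(Priority=P3) = 0.009 + 0.078 + 0.037 + 0.070 = 0.194.
P(Priority=P5) = 0.044 + 0.048 + 0.137 + 0.145 = 0.374.
P(Priority ∈ {P3, P5}) = 0.194 + 0.374 = 0.568; P(Resolution=1-4h, Priority ∈ {P3, P5}) = 0.009 + 0.044 = 0.053.
P(Resolution=1-4h | Priority ∈ {P3, P5}) = 0.053/0.568 = 0.093.

0.093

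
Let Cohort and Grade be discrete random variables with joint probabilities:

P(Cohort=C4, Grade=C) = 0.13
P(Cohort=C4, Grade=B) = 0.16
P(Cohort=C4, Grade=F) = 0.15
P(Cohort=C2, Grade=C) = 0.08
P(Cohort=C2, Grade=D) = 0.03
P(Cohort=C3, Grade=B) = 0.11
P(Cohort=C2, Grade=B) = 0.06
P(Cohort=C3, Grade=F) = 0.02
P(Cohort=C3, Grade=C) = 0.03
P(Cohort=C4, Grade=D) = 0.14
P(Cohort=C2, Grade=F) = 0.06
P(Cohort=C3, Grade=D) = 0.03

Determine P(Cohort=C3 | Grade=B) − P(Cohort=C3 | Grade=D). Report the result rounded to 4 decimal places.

P(Grade=B) = 0.06 + 0.11 + 0.16 = 0.33; P(Cohort=C3 | Grade=B) = 0.11/0.33 = 0.33333.
P(Grade=D) = 0.03 + 0.03 + 0.14 = 0.20; P(Cohort=C3 | Grade=D) = 0.03/0.20 = 0.15000.
Difference = 0.1833.

0.1833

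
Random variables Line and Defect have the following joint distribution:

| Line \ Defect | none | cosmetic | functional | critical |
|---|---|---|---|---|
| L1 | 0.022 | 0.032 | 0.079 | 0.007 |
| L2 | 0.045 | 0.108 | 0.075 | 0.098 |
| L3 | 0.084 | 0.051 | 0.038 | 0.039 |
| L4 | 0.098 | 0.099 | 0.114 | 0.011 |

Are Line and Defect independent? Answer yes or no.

no

P(Line=L2) = 0.326 and P(Defect=critical) = 0.155, so their product is 0.05053, but P(Line=L2, Defect=critical) = 0.098. Since these differ, Line and Defect are not independent.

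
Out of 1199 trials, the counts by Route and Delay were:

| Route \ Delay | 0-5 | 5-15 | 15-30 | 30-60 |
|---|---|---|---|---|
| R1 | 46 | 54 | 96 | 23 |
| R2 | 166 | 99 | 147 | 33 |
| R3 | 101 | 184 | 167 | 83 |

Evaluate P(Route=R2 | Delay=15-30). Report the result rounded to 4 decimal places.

Total with Delay=15-30: 96 + 147 + 167 = 410.
P(Route=R2 | Delay=15-30) = 147/410 = 0.3585.

0.3585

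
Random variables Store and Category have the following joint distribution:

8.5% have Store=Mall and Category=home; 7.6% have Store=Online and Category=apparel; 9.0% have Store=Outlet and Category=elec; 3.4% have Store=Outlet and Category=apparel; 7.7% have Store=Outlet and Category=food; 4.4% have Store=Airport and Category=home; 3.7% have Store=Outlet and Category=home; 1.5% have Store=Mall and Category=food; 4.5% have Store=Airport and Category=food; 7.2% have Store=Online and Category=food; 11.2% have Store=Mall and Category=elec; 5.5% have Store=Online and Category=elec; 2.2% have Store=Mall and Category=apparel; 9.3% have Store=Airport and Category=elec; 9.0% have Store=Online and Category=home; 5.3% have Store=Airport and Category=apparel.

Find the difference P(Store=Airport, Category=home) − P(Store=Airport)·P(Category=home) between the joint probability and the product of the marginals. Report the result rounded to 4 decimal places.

P(Store=Airport) = 0.045 + 0.053 + 0.093 + 0.044 = 0.235.
P(Category=home) = 0.085 + 0.044 + 0.037 + 0.090 = 0.256.
P(Store=Airport, Category=home) − P(Store=Airport)P(Category=home) = 0.044 − 0.235×0.256 = -0.0162.

-0.0162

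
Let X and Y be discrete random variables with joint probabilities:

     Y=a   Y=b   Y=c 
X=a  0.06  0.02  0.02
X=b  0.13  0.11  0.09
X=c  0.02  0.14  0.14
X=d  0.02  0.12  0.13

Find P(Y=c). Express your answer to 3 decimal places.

0.380

P(Y=c) = 0.02 + 0.09 + 0.14 + 0.13 = 0.38.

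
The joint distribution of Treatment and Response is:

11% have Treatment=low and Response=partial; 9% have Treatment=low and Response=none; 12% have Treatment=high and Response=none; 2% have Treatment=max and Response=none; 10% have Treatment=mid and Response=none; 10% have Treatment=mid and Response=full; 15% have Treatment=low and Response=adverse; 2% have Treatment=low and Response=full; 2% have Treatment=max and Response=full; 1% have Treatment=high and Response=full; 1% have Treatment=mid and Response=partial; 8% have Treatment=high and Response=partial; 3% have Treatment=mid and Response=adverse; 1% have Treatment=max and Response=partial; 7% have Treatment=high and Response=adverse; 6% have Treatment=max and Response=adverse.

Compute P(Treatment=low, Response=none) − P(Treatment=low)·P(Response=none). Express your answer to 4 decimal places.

P(Treatment=low) = 0.09 + 0.11 + 0.02 + 0.15 = 0.37.
P(Response=none) = 0.09 + 0.10 + 0.12 + 0.02 = 0.33.
P(Treatment=low, Response=none) − P(Treatment=low)P(Response=none) = 0.09 − 0.37×0.33 = -0.0321.

-0.0321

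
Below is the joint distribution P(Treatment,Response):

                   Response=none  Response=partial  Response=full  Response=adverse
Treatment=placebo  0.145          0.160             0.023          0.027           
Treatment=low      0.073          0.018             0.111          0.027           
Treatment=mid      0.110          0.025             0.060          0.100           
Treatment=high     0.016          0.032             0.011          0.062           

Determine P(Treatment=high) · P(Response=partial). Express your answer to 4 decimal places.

P(Treatment=high) = 0.016 + 0.032 + 0.011 + 0.062 = 0.121.
P(Response=partial) = 0.160 + 0.018 + 0.025 + 0.032 = 0.235.
Product: 0.121 × 0.235 = 0.0284.

0.0284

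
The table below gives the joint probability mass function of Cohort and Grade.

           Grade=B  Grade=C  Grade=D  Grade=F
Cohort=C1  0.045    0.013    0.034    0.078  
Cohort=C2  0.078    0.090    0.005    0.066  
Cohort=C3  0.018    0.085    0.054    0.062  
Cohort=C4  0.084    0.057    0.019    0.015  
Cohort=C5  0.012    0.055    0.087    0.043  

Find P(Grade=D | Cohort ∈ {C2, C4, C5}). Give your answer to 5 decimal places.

P(Cohort=C2) = 0.078 + 0.090 + 0.005 + 0.066 = 0.239.
P(Cohort=C4) = 0.084 + 0.057 + 0.019 + 0.015 = 0.175.
P(Cohort=C5) = 0.012 + 0.055 + 0.087 + 0.043 = 0.197.
P(Cohort ∈ {C2, C4, C5}) = 0.239 + 0.175 + 0.197 = 0.611; P(Grade=D, Cohort ∈ {C2, C4, C5}) = 0.005 + 0.019 + 0.087 = 0.111.
P(Grade=D | Cohort ∈ {C2, C4, C5}) = 0.111/0.611 = 0.18167.

0.18167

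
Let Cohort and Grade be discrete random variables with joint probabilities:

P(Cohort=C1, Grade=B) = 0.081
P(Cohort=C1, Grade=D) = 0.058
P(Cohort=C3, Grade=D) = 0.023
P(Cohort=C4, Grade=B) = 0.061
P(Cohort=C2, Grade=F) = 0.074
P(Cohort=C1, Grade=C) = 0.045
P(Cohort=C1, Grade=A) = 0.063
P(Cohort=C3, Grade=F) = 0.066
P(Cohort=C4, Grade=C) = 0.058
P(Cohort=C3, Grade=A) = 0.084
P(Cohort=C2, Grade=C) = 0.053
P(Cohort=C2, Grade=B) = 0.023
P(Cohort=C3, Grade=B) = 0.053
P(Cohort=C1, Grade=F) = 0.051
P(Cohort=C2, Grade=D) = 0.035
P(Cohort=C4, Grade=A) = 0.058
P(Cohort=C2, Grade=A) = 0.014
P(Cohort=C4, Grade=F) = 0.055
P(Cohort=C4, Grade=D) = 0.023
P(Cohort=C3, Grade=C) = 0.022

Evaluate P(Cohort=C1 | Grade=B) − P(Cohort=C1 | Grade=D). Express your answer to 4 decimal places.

-0.0457

P(Grade=B) = 0.081 + 0.023 + 0.053 + 0.061 = 0.218; P(Cohort=C1 | Grade=B) = 0.081/0.218 = 0.37156.
P(Grade=D) = 0.058 + 0.035 + 0.023 + 0.023 = 0.139; P(Cohort=C1 | Grade=D) = 0.058/0.139 = 0.41727.
Difference = -0.0457.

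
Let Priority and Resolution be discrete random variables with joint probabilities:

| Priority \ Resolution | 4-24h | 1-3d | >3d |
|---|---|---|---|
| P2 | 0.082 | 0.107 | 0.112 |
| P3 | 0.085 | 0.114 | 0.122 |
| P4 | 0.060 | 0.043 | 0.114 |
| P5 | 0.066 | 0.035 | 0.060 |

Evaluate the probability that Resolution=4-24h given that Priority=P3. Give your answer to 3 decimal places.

0.265

P(Priority=P3) = 0.085 + 0.114 + 0.122 = 0.321.
P(Resolution=4-24h | Priority=P3) = 0.085/0.321 = 0.265.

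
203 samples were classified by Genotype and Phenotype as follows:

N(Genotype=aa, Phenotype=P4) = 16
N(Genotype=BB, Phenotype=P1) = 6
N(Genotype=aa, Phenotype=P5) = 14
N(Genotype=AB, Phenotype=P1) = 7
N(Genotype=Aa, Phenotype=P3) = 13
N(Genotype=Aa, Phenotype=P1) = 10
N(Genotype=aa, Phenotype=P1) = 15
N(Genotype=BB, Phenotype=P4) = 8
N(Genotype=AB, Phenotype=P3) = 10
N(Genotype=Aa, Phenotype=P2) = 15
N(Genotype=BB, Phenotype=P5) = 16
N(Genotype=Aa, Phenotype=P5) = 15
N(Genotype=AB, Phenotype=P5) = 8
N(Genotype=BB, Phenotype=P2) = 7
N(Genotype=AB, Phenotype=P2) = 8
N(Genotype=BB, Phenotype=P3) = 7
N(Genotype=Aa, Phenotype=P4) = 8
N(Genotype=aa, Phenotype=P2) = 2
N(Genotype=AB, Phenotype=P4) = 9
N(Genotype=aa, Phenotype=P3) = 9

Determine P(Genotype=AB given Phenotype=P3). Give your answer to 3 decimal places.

Total with Phenotype=P3: 13 + 9 + 10 + 7 = 39.
P(Genotype=AB | Phenotype=P3) = 10/39 = 0.256.

0.256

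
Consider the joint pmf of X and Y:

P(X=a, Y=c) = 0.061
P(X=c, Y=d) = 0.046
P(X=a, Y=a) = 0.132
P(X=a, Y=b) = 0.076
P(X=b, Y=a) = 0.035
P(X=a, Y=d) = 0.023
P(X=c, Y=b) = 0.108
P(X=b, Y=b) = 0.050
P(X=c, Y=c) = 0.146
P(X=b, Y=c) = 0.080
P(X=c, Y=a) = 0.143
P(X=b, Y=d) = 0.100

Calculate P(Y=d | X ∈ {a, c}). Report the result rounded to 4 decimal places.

P(X=a) = 0.132 + 0.076 + 0.061 + 0.023 = 0.292.
P(X=c) = 0.143 + 0.108 + 0.146 + 0.046 = 0.443.
P(X ∈ {a, c}) = 0.292 + 0.443 = 0.735; P(Y=d, X ∈ {a, c}) = 0.023 + 0.046 = 0.069.
P(Y=d | X ∈ {a, c}) = 0.069/0.735 = 0.0939.

0.0939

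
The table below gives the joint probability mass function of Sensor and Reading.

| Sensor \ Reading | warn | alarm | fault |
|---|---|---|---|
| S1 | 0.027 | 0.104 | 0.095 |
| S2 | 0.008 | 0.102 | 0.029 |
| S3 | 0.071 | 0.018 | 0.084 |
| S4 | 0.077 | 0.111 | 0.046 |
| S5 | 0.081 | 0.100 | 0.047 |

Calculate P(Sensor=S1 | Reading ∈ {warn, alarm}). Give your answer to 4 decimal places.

P(Reading=warn) = 0.027 + 0.008 + 0.071 + 0.077 + 0.081 = 0.264.
P(Reading=alarm) = 0.104 + 0.102 + 0.018 + 0.111 + 0.100 = 0.435.
P(Reading ∈ {warn, alarm}) = 0.264 + 0.435 = 0.699; P(Sensor=S1, Reading ∈ {warn, alarm}) = 0.027 + 0.104 = 0.131.
P(Sensor=S1 | Reading ∈ {warn, alarm}) = 0.131/0.699 = 0.1874.

0.1874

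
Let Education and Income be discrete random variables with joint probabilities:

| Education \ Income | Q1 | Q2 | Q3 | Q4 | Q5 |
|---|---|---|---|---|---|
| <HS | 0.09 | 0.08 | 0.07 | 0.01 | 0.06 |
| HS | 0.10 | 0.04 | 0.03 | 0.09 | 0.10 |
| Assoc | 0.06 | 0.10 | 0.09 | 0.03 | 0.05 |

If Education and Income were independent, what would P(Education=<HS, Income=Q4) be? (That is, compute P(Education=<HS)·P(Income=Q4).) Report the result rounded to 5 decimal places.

0.04030

P(Education=<HS) = 0.09 + 0.08 + 0.07 + 0.01 + 0.06 = 0.31.
P(Income=Q4) = 0.01 + 0.09 + 0.03 = 0.13.
Product: 0.31 × 0.13 = 0.04030.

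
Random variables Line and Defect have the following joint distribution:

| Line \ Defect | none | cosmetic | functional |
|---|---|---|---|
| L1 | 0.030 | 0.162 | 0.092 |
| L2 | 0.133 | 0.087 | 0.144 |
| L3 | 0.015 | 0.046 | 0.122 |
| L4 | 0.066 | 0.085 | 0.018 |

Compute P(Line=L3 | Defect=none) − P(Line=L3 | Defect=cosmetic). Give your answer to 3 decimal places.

P(Defect=none) = 0.030 + 0.133 + 0.015 + 0.066 = 0.244; P(Line=L3 | Defect=none) = 0.015/0.244 = 0.0615.
P(Defect=cosmetic) = 0.162 + 0.087 + 0.046 + 0.085 = 0.380; P(Line=L3 | Defect=cosmetic) = 0.046/0.380 = 0.1211.
Difference = -0.060.

-0.060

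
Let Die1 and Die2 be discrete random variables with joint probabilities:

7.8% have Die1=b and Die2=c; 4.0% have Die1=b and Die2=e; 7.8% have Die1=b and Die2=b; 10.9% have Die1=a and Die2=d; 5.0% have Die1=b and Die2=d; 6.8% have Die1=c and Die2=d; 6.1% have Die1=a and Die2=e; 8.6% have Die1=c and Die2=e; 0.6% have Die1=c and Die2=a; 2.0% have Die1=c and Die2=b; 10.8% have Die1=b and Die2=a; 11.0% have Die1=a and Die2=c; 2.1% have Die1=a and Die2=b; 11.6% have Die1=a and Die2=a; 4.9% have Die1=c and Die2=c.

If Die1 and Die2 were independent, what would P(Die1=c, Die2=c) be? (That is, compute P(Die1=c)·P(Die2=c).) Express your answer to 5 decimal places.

0.05427

P(Die1=c) = 0.006 + 0.020 + 0.049 + 0.068 + 0.086 = 0.229.
P(Die2=c) = 0.110 + 0.078 + 0.049 = 0.237.
Product: 0.229 × 0.237 = 0.05427.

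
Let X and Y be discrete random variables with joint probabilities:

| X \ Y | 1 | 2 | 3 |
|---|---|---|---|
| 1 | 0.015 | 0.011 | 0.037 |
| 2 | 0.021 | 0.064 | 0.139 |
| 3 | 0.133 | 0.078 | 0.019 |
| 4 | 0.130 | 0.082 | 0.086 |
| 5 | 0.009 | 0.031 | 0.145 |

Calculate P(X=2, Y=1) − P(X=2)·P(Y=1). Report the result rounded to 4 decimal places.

-0.0480

P(X=2) = 0.021 + 0.064 + 0.139 = 0.224.
P(Y=1) = 0.015 + 0.021 + 0.133 + 0.130 + 0.009 = 0.308.
P(X=2, Y=1) − P(X=2)P(Y=1) = 0.021 − 0.224×0.308 = -0.0480.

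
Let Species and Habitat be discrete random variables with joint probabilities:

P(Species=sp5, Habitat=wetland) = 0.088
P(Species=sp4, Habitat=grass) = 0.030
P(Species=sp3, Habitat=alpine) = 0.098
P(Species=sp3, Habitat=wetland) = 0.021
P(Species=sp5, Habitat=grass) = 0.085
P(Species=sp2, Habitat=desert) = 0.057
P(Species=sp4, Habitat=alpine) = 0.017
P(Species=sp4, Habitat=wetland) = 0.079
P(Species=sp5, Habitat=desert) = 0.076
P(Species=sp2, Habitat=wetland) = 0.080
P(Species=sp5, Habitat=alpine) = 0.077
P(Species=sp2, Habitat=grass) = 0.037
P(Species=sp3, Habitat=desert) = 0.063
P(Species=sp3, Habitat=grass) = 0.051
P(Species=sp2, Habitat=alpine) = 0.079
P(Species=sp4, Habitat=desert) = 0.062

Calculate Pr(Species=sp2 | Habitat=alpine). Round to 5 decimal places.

P(Habitat=alpine) = 0.079 + 0.098 + 0.017 + 0.077 = 0.271.
P(Species=sp2 | Habitat=alpine) = 0.079/0.271 = 0.29151.

0.29151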